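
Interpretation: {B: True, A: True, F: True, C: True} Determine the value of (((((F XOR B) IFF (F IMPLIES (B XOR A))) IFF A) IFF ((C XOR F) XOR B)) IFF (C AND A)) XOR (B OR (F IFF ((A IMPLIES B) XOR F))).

F XOR B = True XOR True = False
B XOR A = True XOR True = False
F IMPLIES (B XOR A) = True IMPLIES False = False
(F XOR B) IFF (F IMPLIES (B XOR A)) = False IFF False = True
((F XOR B) IFF (F IMPLIES (B XOR A))) IFF A = True IFF True = True
C XOR F = True XOR True = False
(C XOR F) XOR B = False XOR True = True
(((F XOR B) IFF (F IMPLIES (B XOR A))) IFF A) IFF ((C XOR F) XOR B) = True IFF True = True
C AND A = True AND True = True
((((F XOR B) IFF (F IMPLIES (B XOR A))) IFF A) IFF ((C XOR F) XOR B)) IFF (C AND A) = True IFF True = True
A IMPLIES B = True IMPLIES True = True
(A IMPLIES B) XOR F = True XOR True = False
F IFF ((A IMPLIES B) XOR F) = True IFF False = False
B OR (F IFF ((A IMPLIES B) XOR F)) = True OR False = True
(((((F XOR B) IFF (F IMPLIES (B XOR A))) IFF A) IFF ((C XOR F) XOR B)) IFF (C AND A)) XOR (B OR (F IFF ((A IMPLIES B) XOR F))) = True XOR True = False

False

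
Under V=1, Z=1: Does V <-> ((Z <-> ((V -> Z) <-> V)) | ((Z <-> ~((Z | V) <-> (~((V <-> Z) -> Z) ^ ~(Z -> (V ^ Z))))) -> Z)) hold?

V -> Z = 1 -> 1 = 1
(V -> Z) <-> V = 1 <-> 1 = 1
Z <-> ((V -> Z) <-> V) = 1 <-> 1 = 1
Z | V = 1 | 1 = 1
V <-> Z = 1 <-> 1 = 1
(V <-> Z) -> Z = 1 -> 1 = 1
~((V <-> Z) -> Z) = ~1 = 0
V ^ Z = 1 ^ 1 = 0
Z -> (V ^ Z) = 1 -> 0 = 0
~(Z -> (V ^ Z)) = ~0 = 1
~((V <-> Z) -> Z) ^ ~(Z -> (V ^ Z)) = 0 ^ 1 = 1
(Z | V) <-> (~((V <-> Z) -> Z) ^ ~(Z -> (V ^ Z))) = 1 <-> 1 = 1
~((Z | V) <-> (~((V <-> Z) -> Z) ^ ~(Z -> (V ^ Z)))) = ~1 = 0
Z <-> ~((Z | V) <-> (~((V <-> Z) -> Z) ^ ~(Z -> (V ^ Z)))) = 1 <-> 0 = 0
(Z <-> ~((Z | V) <-> (~((V <-> Z) -> Z) ^ ~(Z -> (V ^ Z))))) -> Z = 0 -> 1 = 1
(Z <-> ((V -> Z) <-> V)) | ((Z <-> ~((Z | V) <-> (~((V <-> Z) -> Z) ^ ~(Z -> (V ^ Z))))) -> Z) = 1 | 1 = 1
V <-> ((Z <-> ((V -> Z) <-> V)) | ((Z <-> ~((Z | V) <-> (~((V <-> Z) -> Z) ^ ~(Z -> (V ^ Z))))) -> Z)) = 1 <-> 1 = 1

1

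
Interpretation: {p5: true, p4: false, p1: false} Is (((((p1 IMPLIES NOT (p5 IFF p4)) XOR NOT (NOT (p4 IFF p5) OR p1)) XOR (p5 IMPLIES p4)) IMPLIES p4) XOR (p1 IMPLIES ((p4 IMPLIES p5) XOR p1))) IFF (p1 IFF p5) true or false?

false

Substituting p5=true, p4=false, p1=false:
p5 IFF p4 = true IFF false = false
NOT (p5 IFF p4) = NOT false = true
p1 IMPLIES NOT (p5 IFF p4) = false IMPLIES true = true
p4 IFF p5 = false IFF true = false
NOT (p4 IFF p5) = NOT false = true
NOT (p4 IFF p5) OR p1 = true OR false = true
NOT (NOT (p4 IFF p5) OR p1) = NOT true = false
(p1 IMPLIES NOT (p5 IFF p4)) XOR NOT (NOT (p4 IFF p5) OR p1) = true XOR false = true
p5 IMPLIES p4 = true IMPLIES false = false
((p1 IMPLIES NOT (p5 IFF p4)) XOR NOT (NOT (p4 IFF p5) OR p1)) XOR (p5 IMPLIES p4) = true XOR false = true
(((p1 IMPLIES NOT (p5 IFF p4)) XOR NOT (NOT (p4 IFF p5) OR p1)) XOR (p5 IMPLIES p4)) IMPLIES p4 = true IMPLIES false = false
p4 IMPLIES p5 = false IMPLIES true = true
(p4 IMPLIES p5) XOR p1 = true XOR false = true
p1 IMPLIES ((p4 IMPLIES p5) XOR p1) = false IMPLIES true = true
((((p1 IMPLIES NOT (p5 IFF p4)) XOR NOT (NOT (p4 IFF p5) OR p1)) XOR (p5 IMPLIES p4)) IMPLIES p4) XOR (p1 IMPLIES ((p4 IMPLIES p5) XOR p1)) = false XOR true = true
p1 IFF p5 = false IFF true = false
(((((p1 IMPLIES NOT (p5 IFF p4)) XOR NOT (NOT (p4 IFF p5) OR p1)) XOR (p5 IMPLIES p4)) IMPLIES p4) XOR (p1 IMPLIES ((p4 IMPLIES p5) XOR p1))) IFF (p1 IFF p5) = true IFF false = false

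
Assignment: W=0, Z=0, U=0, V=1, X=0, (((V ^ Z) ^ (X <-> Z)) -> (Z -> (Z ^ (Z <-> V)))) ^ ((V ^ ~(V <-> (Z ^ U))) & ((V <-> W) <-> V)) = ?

V ^ Z = 1 ^ 0 = 1
X <-> Z = 0 <-> 0 = 1
(V ^ Z) ^ (X <-> Z) = 1 ^ 1 = 0
Z <-> V = 0 <-> 1 = 0
Z ^ (Z <-> V) = 0 ^ 0 = 0
Z -> (Z ^ (Z <-> V)) = 0 -> 0 = 1
((V ^ Z) ^ (X <-> Z)) -> (Z -> (Z ^ (Z <-> V))) = 0 -> 1 = 1
Z ^ U = 0 ^ 0 = 0
V <-> (Z ^ U) = 1 <-> 0 = 0
~(V <-> (Z ^ U)) = ~0 = 1
V ^ ~(V <-> (Z ^ U)) = 1 ^ 1 = 0
V <-> W = 1 <-> 0 = 0
(V <-> W) <-> V = 0 <-> 1 = 0
(V ^ ~(V <-> (Z ^ U))) & ((V <-> W) <-> V) = 0 & 0 = 0
(((V ^ Z) ^ (X <-> Z)) -> (Z -> (Z ^ (Z <-> V)))) ^ ((V ^ ~(V <-> (Z ^ U))) & ((V <-> W) <-> V)) = 1 ^ 0 = 1

1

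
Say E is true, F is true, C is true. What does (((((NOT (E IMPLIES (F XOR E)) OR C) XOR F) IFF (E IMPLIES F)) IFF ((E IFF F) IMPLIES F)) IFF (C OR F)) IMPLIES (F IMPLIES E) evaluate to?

Substituting E=True, F=True, C=True:
F XOR E = True XOR True = False
E IMPLIES (F XOR E) = True IMPLIES False = False
NOT (E IMPLIES (F XOR E)) = NOT False = True
NOT (E IMPLIES (F XOR E)) OR C = True OR True = True
(NOT (E IMPLIES (F XOR E)) OR C) XOR F = True XOR True = False
E IMPLIES F = True IMPLIES True = True
((NOT (E IMPLIES (F XOR E)) OR C) XOR F) IFF (E IMPLIES F) = False IFF True = False
E IFF F = True IFF True = True
(E IFF F) IMPLIES F = True IMPLIES True = True
(((NOT (E IMPLIES (F XOR E)) OR C) XOR F) IFF (E IMPLIES F)) IFF ((E IFF F) IMPLIES F) = False IFF True = False
C OR F = True OR True = True
((((NOT (E IMPLIES (F XOR E)) OR C) XOR F) IFF (E IMPLIES F)) IFF ((E IFF F) IMPLIES F)) IFF (C OR F) = False IFF True = False
F IMPLIES E = True IMPLIES True = True
(((((NOT (E IMPLIES (F XOR E)) OR C) XOR F) IFF (E IMPLIES F)) IFF ((E IFF F) IMPLIES F)) IFF (C OR F)) IMPLIES (F IMPLIES E) = False IMPLIES True = True

True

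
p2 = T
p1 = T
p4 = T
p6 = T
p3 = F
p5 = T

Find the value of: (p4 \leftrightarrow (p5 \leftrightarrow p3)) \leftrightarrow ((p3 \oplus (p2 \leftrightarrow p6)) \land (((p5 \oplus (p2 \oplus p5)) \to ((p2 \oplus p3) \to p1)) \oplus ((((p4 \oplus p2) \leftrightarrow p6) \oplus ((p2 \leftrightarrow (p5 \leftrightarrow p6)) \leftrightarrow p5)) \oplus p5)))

p5 \leftrightarrow p3 = T \leftrightarrow F = F
p4 \leftrightarrow (p5 \leftrightarrow p3) = T \leftrightarrow F = F
p2 \leftrightarrow p6 = T \leftrightarrow T = T
p3 \oplus (p2 \leftrightarrow p6) = F \oplus T = T
p2 \oplus p5 = T \oplus T = F
p5 \oplus (p2 \oplus p5) = T \oplus F = T
p2 \oplus p3 = T \oplus F = T
(p2 \oplus p3) \to p1 = T \to T = T
(p5 \oplus (p2 \oplus p5)) \to ((p2 \oplus p3) \to p1) = T \to T = T
p4 \oplus p2 = T \oplus T = F
(p4 \oplus p2) \leftrightarrow p6 = F \leftrightarrow T = F
p5 \leftrightarrow p6 = T \leftrightarrow T = T
p2 \leftrightarrow (p5 \leftrightarrow p6) = T \leftrightarrow T = T
(p2 \leftrightarrow (p5 \leftrightarrow p6)) \leftrightarrow p5 = T \leftrightarrow T = T
((p4 \oplus p2) \leftrightarrow p6) \oplus ((p2 \leftrightarrow (p5 \leftrightarrow p6)) \leftrightarrow p5) = F \oplus T = T
(((p4 \oplus p2) \leftrightarrow p6) \oplus ((p2 \leftrightarrow (p5 \leftrightarrow p6)) \leftrightarrow p5)) \oplus p5 = T \oplus T = F
((p5 \oplus (p2 \oplus p5)) \to ((p2 \oplus p3) \to p1)) \oplus ((((p4 \oplus p2) \leftrightarrow p6) \oplus ((p2 \leftrightarrow (p5 \leftrightarrow p6)) \leftrightarrow p5)) \oplus p5) = T \oplus F = T
(p3 \oplus (p2 \leftrightarrow p6)) \land (((p5 \oplus (p2 \oplus p5)) \to ((p2 \oplus p3) \to p1)) \oplus ((((p4 \oplus p2) \leftrightarrow p6) \oplus ((p2 \leftrightarrow (p5 \leftrightarrow p6)) \leftrightarrow p5)) \oplus p5)) = T \land T = T
(p4 \leftrightarrow (p5 \leftrightarrow p3)) \leftrightarrow ((p3 \oplus (p2 \leftrightarrow p6)) \land (((p5 \oplus (p2 \oplus p5)) \to ((p2 \oplus p3) \to p1)) \oplus ((((p4 \oplus p2) \leftrightarrow p6) \oplus ((p2 \leftrightarrow (p5 \leftrightarrow p6)) \leftrightarrow p5)) \oplus p5))) = F \leftrightarrow T = F

F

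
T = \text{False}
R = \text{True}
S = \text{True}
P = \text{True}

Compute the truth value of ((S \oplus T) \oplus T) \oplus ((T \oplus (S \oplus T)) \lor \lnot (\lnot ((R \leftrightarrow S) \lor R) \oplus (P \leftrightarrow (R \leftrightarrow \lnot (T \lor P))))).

Substituting T=\text{False}, R=\text{True}, S=\text{True}, P=\text{True}:
S \oplus T = \text{True} \oplus \text{False} = \text{True}
(S \oplus T) \oplus T = \text{True} \oplus \text{False} = \text{True}
S \oplus T = \text{True} \oplus \text{False} = \text{True}
T \oplus (S \oplus T) = \text{False} \oplus \text{True} = \text{True}
R \leftrightarrow S = \text{True} \leftrightarrow \text{True} = \text{True}
(R \leftrightarrow S) \lor R = \text{True} \lor \text{True} = \text{True}
\lnot ((R \leftrightarrow S) \lor R) = \lnot \text{True} = \text{False}
T \lor P = \text{False} \lor \text{True} = \text{True}
\lnot (T \lor P) = \lnot \text{True} = \text{False}
R \leftrightarrow \lnot (T \lor P) = \text{True} \leftrightarrow \text{False} = \text{False}
P \leftrightarrow (R \leftrightarrow \lnot (T \lor P)) = \text{True} \leftrightarrow \text{False} = \text{False}
\lnot ((R \leftrightarrow S) \lor R) \oplus (P \leftrightarrow (R \leftrightarrow \lnot (T \lor P))) = \text{False} \oplus \text{False} = \text{False}
\lnot (\lnot ((R \leftrightarrow S) \lor R) \oplus (P \leftrightarrow (R \leftrightarrow \lnot (T \lor P)))) = \lnot \text{False} = \text{True}
(T \oplus (S \oplus T)) \lor \lnot (\lnot ((R \leftrightarrow S) \lor R) \oplus (P \leftrightarrow (R \leftrightarrow \lnot (T \lor P)))) = \text{True} \lor \text{True} = \text{True}
((S \oplus T) \oplus T) \oplus ((T \oplus (S \oplus T)) \lor \lnot (\lnot ((R \leftrightarrow S) \lor R) \oplus (P \leftrightarrow (R \leftrightarrow \lnot (T \lor P))))) = \text{True} \oplus \text{True} = \text{False}

\text{False}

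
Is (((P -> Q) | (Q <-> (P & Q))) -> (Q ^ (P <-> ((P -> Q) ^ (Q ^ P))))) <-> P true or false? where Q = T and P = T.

P -> Q = T -> T = T
P & Q = T & T = T
Q <-> (P & Q) = T <-> T = T
(P -> Q) | (Q <-> (P & Q)) = T | T = T
P -> Q = T -> T = T
Q ^ P = T ^ T = F
(P -> Q) ^ (Q ^ P) = T ^ F = T
P <-> ((P -> Q) ^ (Q ^ P)) = T <-> T = T
Q ^ (P <-> ((P -> Q) ^ (Q ^ P))) = T ^ T = F
((P -> Q) | (Q <-> (P & Q))) -> (Q ^ (P <-> ((P -> Q) ^ (Q ^ P)))) = T -> F = F
(((P -> Q) | (Q <-> (P & Q))) -> (Q ^ (P <-> ((P -> Q) ^ (Q ^ P))))) <-> P = F <-> T = F

F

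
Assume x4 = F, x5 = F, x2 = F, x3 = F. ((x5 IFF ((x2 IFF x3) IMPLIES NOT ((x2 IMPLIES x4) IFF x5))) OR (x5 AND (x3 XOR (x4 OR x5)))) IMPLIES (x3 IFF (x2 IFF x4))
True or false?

x2 IFF x3 = F IFF F = T
x2 IMPLIES x4 = F IMPLIES F = T
(x2 IMPLIES x4) IFF x5 = T IFF F = F
NOT ((x2 IMPLIES x4) IFF x5) = NOT F = T
(x2 IFF x3) IMPLIES NOT ((x2 IMPLIES x4) IFF x5) = T IMPLIES T = T
x5 IFF ((x2 IFF x3) IMPLIES NOT ((x2 IMPLIES x4) IFF x5)) = F IFF T = F
x4 OR x5 = F OR F = F
x3 XOR (x4 OR x5) = F XOR F = F
x5 AND (x3 XOR (x4 OR x5)) = F AND F = F
(x5 IFF ((x2 IFF x3) IMPLIES NOT ((x2 IMPLIES x4) IFF x5))) OR (x5 AND (x3 XOR (x4 OR x5))) = F OR F = F
x2 IFF x4 = F IFF F = T
x3 IFF (x2 IFF x4) = F IFF T = F
((x5 IFF ((x2 IFF x3) IMPLIES NOT ((x2 IMPLIES x4) IFF x5))) OR (x5 AND (x3 XOR (x4 OR x5)))) IMPLIES (x3 IFF (x2 IFF x4)) = F IMPLIES F = T

T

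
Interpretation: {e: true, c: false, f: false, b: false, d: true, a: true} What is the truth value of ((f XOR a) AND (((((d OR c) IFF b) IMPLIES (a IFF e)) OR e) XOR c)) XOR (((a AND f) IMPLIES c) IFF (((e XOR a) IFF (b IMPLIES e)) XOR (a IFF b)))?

f XOR a = false XOR true = true
d OR c = true OR false = true
(d OR c) IFF b = true IFF false = false
a IFF e = true IFF true = true
((d OR c) IFF b) IMPLIES (a IFF e) = false IMPLIES true = true
(((d OR c) IFF b) IMPLIES (a IFF e)) OR e = true OR true = true
((((d OR c) IFF b) IMPLIES (a IFF e)) OR e) XOR c = true XOR false = true
(f XOR a) AND (((((d OR c) IFF b) IMPLIES (a IFF e)) OR e) XOR c) = true AND true = true
a AND f = true AND false = false
(a AND f) IMPLIES c = false IMPLIES false = true
e XOR a = true XOR true = false
b IMPLIES e = false IMPLIES true = true
(e XOR a) IFF (b IMPLIES e) = false IFF true = false
a IFF b = true IFF false = false
((e XOR a) IFF (b IMPLIES e)) XOR (a IFF b) = false XOR false = false
((a AND f) IMPLIES c) IFF (((e XOR a) IFF (b IMPLIES e)) XOR (a IFF b)) = true IFF false = false
((f XOR a) AND (((((d OR c) IFF b) IMPLIES (a IFF e)) OR e) XOR c)) XOR (((a AND f) IMPLIES c) IFF (((e XOR a) IFF (b IMPLIES e)) XOR (a IFF b))) = true XOR false = true

true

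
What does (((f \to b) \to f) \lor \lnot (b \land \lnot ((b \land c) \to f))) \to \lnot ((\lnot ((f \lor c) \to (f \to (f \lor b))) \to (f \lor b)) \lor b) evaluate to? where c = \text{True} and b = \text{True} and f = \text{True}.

\text{False}

Substituting c=\text{True}, b=\text{True}, f=\text{True}:
f \to b = \text{True} \to \text{True} = \text{True}
(f \to b) \to f = \text{True} \to \text{True} = \text{True}
b \land c = \text{True} \land \text{True} = \text{True}
(b \land c) \to f = \text{True} \to \text{True} = \text{True}
\lnot ((b \land c) \to f) = \lnot \text{True} = \text{False}
b \land \lnot ((b \land c) \to f) = \text{True} \land \text{False} = \text{False}
\lnot (b \land \lnot ((b \land c) \to f)) = \lnot \text{False} = \text{True}
((f \to b) \to f) \lor \lnot (b \land \lnot ((b \land c) \to f)) = \text{True} \lor \text{True} = \text{True}
f \lor c = \text{True} \lor \text{True} = \text{True}
f \lor b = \text{True} \lor \text{True} = \text{True}
f \to (f \lor b) = \text{True} \to \text{True} = \text{True}
(f \lor c) \to (f \to (f \lor b)) = \text{True} \to \text{True} = \text{True}
\lnot ((f \lor c) \to (f \to (f \lor b))) = \lnot \text{True} = \text{False}
f \lor b = \text{True} \lor \text{True} = \text{True}
\lnot ((f \lor c) \to (f \to (f \lor b))) \to (f \lor b) = \text{False} \to \text{True} = \text{True}
(\lnot ((f \lor c) \to (f \to (f \lor b))) \to (f \lor b)) \lor b = \text{True} \lor \text{True} = \text{True}
\lnot ((\lnot ((f \lor c) \to (f \to (f \lor b))) \to (f \lor b)) \lor b) = \lnot \text{True} = \text{False}
(((f \to b) \to f) \lor \lnot (b \land \lnot ((b \land c) \to f))) \to \lnot ((\lnot ((f \lor c) \to (f \to (f \lor b))) \to (f \lor b)) \lor b) = \text{True} \to \text{False} = \text{False}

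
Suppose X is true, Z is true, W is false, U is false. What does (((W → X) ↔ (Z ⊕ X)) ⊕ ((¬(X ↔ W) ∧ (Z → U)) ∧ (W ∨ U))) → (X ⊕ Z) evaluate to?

Substituting X=T, Z=T, W=F, U=F:
W → X = F → T = T
Z ⊕ X = T ⊕ T = F
(W → X) ↔ (Z ⊕ X) = T ↔ F = F
X ↔ W = T ↔ F = F
¬(X ↔ W) = ¬F = T
Z → U = T → F = F
¬(X ↔ W) ∧ (Z → U) = T ∧ F = F
W ∨ U = F ∨ F = F
(¬(X ↔ W) ∧ (Z → U)) ∧ (W ∨ U) = F ∧ F = F
((W → X) ↔ (Z ⊕ X)) ⊕ ((¬(X ↔ W) ∧ (Z → U)) ∧ (W ∨ U)) = F ⊕ F = F
X ⊕ Z = T ⊕ T = F
(((W → X) ↔ (Z ⊕ X)) ⊕ ((¬(X ↔ W) ∧ (Z → U)) ∧ (W ∨ U))) → (X ⊕ Z) = F → F = T

T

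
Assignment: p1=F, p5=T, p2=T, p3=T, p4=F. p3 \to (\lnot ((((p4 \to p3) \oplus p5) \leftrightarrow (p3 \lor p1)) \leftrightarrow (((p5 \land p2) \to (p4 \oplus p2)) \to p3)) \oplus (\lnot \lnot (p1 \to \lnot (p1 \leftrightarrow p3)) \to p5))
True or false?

p4 \to p3 = F \to T = T
(p4 \to p3) \oplus p5 = T \oplus T = F
p3 \lor p1 = T \lor F = T
((p4 \to p3) \oplus p5) \leftrightarrow (p3 \lor p1) = F \leftrightarrow T = F
p5 \land p2 = T \land T = T
p4 \oplus p2 = F \oplus T = T
(p5 \land p2) \to (p4 \oplus p2) = T \to T = T
((p5 \land p2) \to (p4 \oplus p2)) \to p3 = T \to T = T
(((p4 \to p3) \oplus p5) \leftrightarrow (p3 \lor p1)) \leftrightarrow (((p5 \land p2) \to (p4 \oplus p2)) \to p3) = F \leftrightarrow T = F
\lnot ((((p4 \to p3) \oplus p5) \leftrightarrow (p3 \lor p1)) \leftrightarrow (((p5 \land p2) \to (p4 \oplus p2)) \to p3)) = \lnot F = T
p1 \leftrightarrow p3 = F \leftrightarrow T = F
\lnot (p1 \leftrightarrow p3) = \lnot F = T
p1 \to \lnot (p1 \leftrightarrow p3) = F \to T = T
\lnot (p1 \to \lnot (p1 \leftrightarrow p3)) = \lnot T = F
\lnot \lnot (p1 \to \lnot (p1 \leftrightarrow p3)) = \lnot F = T
\lnot \lnot (p1 \to \lnot (p1 \leftrightarrow p3)) \to p5 = T \to T = T
\lnot ((((p4 \to p3) \oplus p5) \leftrightarrow (p3 \lor p1)) \leftrightarrow (((p5 \land p2) \to (p4 \oplus p2)) \to p3)) \oplus (\lnot \lnot (p1 \to \lnot (p1 \leftrightarrow p3)) \to p5) = T \oplus T = F
p3 \to (\lnot ((((p4 \to p3) \oplus p5) \leftrightarrow (p3 \lor p1)) \leftrightarrow (((p5 \land p2) \to (p4 \oplus p2)) \to p3)) \oplus (\lnot \lnot (p1 \to \lnot (p1 \leftrightarrow p3)) \to p5)) = T \to F = F

F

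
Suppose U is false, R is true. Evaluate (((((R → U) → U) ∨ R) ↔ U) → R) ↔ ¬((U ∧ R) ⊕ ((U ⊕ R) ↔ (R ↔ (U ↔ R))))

True

R → U = True → False = False
(R → U) → U = False → False = True
((R → U) → U) ∨ R = True ∨ True = True
(((R → U) → U) ∨ R) ↔ U = True ↔ False = False
((((R → U) → U) ∨ R) ↔ U) → R = False → True = True
U ∧ R = False ∧ True = False
U ⊕ R = False ⊕ True = True
U ↔ R = False ↔ True = False
R ↔ (U ↔ R) = True ↔ False = False
(U ⊕ R) ↔ (R ↔ (U ↔ R)) = True ↔ False = False
(U ∧ R) ⊕ ((U ⊕ R) ↔ (R ↔ (U ↔ R))) = False ⊕ False = False
¬((U ∧ R) ⊕ ((U ⊕ R) ↔ (R ↔ (U ↔ R)))) = ¬False = True
(((((R → U) → U) ∨ R) ↔ U) → R) ↔ ¬((U ∧ R) ⊕ ((U ⊕ R) ↔ (R ↔ (U ↔ R)))) = True ↔ True = True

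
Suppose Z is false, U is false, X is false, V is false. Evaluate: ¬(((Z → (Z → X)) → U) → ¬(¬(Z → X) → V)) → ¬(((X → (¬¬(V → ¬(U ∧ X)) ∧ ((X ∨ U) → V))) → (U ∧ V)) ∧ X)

True

Z → X = False → False = True
Z → (Z → X) = False → True = True
(Z → (Z → X)) → U = True → False = False
Z → X = False → False = True
¬(Z → X) = ¬True = False
¬(Z → X) → V = False → False = True
¬(¬(Z → X) → V) = ¬True = False
((Z → (Z → X)) → U) → ¬(¬(Z → X) → V) = False → False = True
¬(((Z → (Z → X)) → U) → ¬(¬(Z → X) → V)) = ¬True = False
U ∧ X = False ∧ False = False
¬(U ∧ X) = ¬False = True
V → ¬(U ∧ X) = False → True = True
¬(V → ¬(U ∧ X)) = ¬True = False
¬¬(V → ¬(U ∧ X)) = ¬False = True
X ∨ U = False ∨ False = False
(X ∨ U) → V = False → False = True
¬¬(V → ¬(U ∧ X)) ∧ ((X ∨ U) → V) = True ∧ True = True
X → (¬¬(V → ¬(U ∧ X)) ∧ ((X ∨ U) → V)) = False → True = True
U ∧ V = False ∧ False = False
(X → (¬¬(V → ¬(U ∧ X)) ∧ ((X ∨ U) → V))) → (U ∧ V) = True → False = False
((X → (¬¬(V → ¬(U ∧ X)) ∧ ((X ∨ U) → V))) → (U ∧ V)) ∧ X = False ∧ False = False
¬(((X → (¬¬(V → ¬(U ∧ X)) ∧ ((X ∨ U) → V))) → (U ∧ V)) ∧ X) = ¬False = True
¬(((Z → (Z → X)) → U) → ¬(¬(Z → X) → V)) → ¬(((X → (¬¬(V → ¬(U ∧ X)) ∧ ((X ∨ U) → V))) → (U ∧ V)) ∧ X) = False → True = True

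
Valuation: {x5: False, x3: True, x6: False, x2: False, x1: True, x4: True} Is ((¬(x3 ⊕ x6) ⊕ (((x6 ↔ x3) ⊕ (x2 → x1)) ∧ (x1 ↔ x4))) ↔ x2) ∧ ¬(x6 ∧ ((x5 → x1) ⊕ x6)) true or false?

False

x3 ⊕ x6 = True ⊕ False = True
¬(x3 ⊕ x6) = ¬True = False
x6 ↔ x3 = False ↔ True = False
x2 → x1 = False → True = True
(x6 ↔ x3) ⊕ (x2 → x1) = False ⊕ True = True
x1 ↔ x4 = True ↔ True = True
((x6 ↔ x3) ⊕ (x2 → x1)) ∧ (x1 ↔ x4) = True ∧ True = True
¬(x3 ⊕ x6) ⊕ (((x6 ↔ x3) ⊕ (x2 → x1)) ∧ (x1 ↔ x4)) = False ⊕ True = True
(¬(x3 ⊕ x6) ⊕ (((x6 ↔ x3) ⊕ (x2 → x1)) ∧ (x1 ↔ x4))) ↔ x2 = True ↔ False = False
x5 → x1 = False → True = True
(x5 → x1) ⊕ x6 = True ⊕ False = True
x6 ∧ ((x5 → x1) ⊕ x6) = False ∧ True = False
¬(x6 ∧ ((x5 → x1) ⊕ x6)) = ¬False = True
((¬(x3 ⊕ x6) ⊕ (((x6 ↔ x3) ⊕ (x2 → x1)) ∧ (x1 ↔ x4))) ↔ x2) ∧ ¬(x6 ∧ ((x5 → x1) ⊕ x6)) = False ∧ True = False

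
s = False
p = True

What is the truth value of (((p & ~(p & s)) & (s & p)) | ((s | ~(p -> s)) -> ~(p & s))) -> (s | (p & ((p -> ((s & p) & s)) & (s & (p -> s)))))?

False

p & s = True & False = False
~(p & s) = ~False = True
p & ~(p & s) = True & True = True
s & p = False & True = False
(p & ~(p & s)) & (s & p) = True & False = False
p -> s = True -> False = False
~(p -> s) = ~False = True
s | ~(p -> s) = False | True = True
p & s = True & False = False
~(p & s) = ~False = True
(s | ~(p -> s)) -> ~(p & s) = True -> True = True
((p & ~(p & s)) & (s & p)) | ((s | ~(p -> s)) -> ~(p & s)) = False | True = True
s & p = False & True = False
(s & p) & s = False & False = False
p -> ((s & p) & s) = True -> False = False
p -> s = True -> False = False
s & (p -> s) = False & False = False
(p -> ((s & p) & s)) & (s & (p -> s)) = False & False = False
p & ((p -> ((s & p) & s)) & (s & (p -> s))) = True & False = False
s | (p & ((p -> ((s & p) & s)) & (s & (p -> s)))) = False | False = False
(((p & ~(p & s)) & (s & p)) | ((s | ~(p -> s)) -> ~(p & s))) -> (s | (p & ((p -> ((s & p) & s)) & (s & (p -> s))))) = True -> False = False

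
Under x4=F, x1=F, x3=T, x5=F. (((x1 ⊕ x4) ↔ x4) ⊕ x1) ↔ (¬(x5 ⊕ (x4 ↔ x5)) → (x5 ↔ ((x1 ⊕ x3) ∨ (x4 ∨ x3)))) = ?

T

Substituting x4=F, x1=F, x3=T, x5=F:
x1 ⊕ x4 = F ⊕ F = F
(x1 ⊕ x4) ↔ x4 = F ↔ F = T
((x1 ⊕ x4) ↔ x4) ⊕ x1 = T ⊕ F = T
x4 ↔ x5 = F ↔ F = T
x5 ⊕ (x4 ↔ x5) = F ⊕ T = T
¬(x5 ⊕ (x4 ↔ x5)) = ¬T = F
x1 ⊕ x3 = F ⊕ T = T
x4 ∨ x3 = F ∨ T = T
(x1 ⊕ x3) ∨ (x4 ∨ x3) = T ∨ T = T
x5 ↔ ((x1 ⊕ x3) ∨ (x4 ∨ x3)) = F ↔ T = F
¬(x5 ⊕ (x4 ↔ x5)) → (x5 ↔ ((x1 ⊕ x3) ∨ (x4 ∨ x3))) = F → F = T
(((x1 ⊕ x4) ↔ x4) ⊕ x1) ↔ (¬(x5 ⊕ (x4 ↔ x5)) → (x5 ↔ ((x1 ⊕ x3) ∨ (x4 ∨ x3)))) = T ↔ T = T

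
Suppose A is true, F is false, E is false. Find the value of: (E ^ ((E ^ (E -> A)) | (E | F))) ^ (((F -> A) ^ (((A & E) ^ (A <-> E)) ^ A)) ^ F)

E -> A = False -> True = True
E ^ (E -> A) = False ^ True = True
E | F = False | False = False
(E ^ (E -> A)) | (E | F) = True | False = True
E ^ ((E ^ (E -> A)) | (E | F)) = False ^ True = True
F -> A = False -> True = True
A & E = True & False = False
A <-> E = True <-> False = False
(A & E) ^ (A <-> E) = False ^ False = False
((A & E) ^ (A <-> E)) ^ A = False ^ True = True
(F -> A) ^ (((A & E) ^ (A <-> E)) ^ A) = True ^ True = False
((F -> A) ^ (((A & E) ^ (A <-> E)) ^ A)) ^ F = False ^ False = False
(E ^ ((E ^ (E -> A)) | (E | F))) ^ (((F -> A) ^ (((A & E) ^ (A <-> E)) ^ A)) ^ F) = True ^ False = True

True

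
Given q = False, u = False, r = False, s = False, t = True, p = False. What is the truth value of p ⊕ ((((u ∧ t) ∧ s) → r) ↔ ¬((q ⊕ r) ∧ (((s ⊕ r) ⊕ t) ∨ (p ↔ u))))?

u ∧ t = False ∧ True = False
(u ∧ t) ∧ s = False ∧ False = False
((u ∧ t) ∧ s) → r = False → False = True
q ⊕ r = False ⊕ False = False
s ⊕ r = False ⊕ False = False
(s ⊕ r) ⊕ t = False ⊕ True = True
p ↔ u = False ↔ False = True
((s ⊕ r) ⊕ t) ∨ (p ↔ u) = True ∨ True = True
(q ⊕ r) ∧ (((s ⊕ r) ⊕ t) ∨ (p ↔ u)) = False ∧ True = False
¬((q ⊕ r) ∧ (((s ⊕ r) ⊕ t) ∨ (p ↔ u))) = ¬False = True
(((u ∧ t) ∧ s) → r) ↔ ¬((q ⊕ r) ∧ (((s ⊕ r) ⊕ t) ∨ (p ↔ u))) = True ↔ True = True
p ⊕ ((((u ∧ t) ∧ s) → r) ↔ ¬((q ⊕ r) ∧ (((s ⊕ r) ⊕ t) ∨ (p ↔ u)))) = False ⊕ True = True

True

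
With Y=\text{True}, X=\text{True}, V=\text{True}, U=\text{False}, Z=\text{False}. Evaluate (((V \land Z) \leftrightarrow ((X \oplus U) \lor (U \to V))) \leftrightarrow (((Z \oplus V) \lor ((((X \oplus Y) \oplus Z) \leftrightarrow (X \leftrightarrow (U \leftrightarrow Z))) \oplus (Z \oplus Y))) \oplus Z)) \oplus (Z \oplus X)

V \land Z = \text{True} \land \text{False} = \text{False}
X \oplus U = \text{True} \oplus \text{False} = \text{True}
U \to V = \text{False} \to \text{True} = \text{True}
(X \oplus U) \lor (U \to V) = \text{True} \lor \text{True} = \text{True}
(V \land Z) \leftrightarrow ((X \oplus U) \lor (U \to V)) = \text{False} \leftrightarrow \text{True} = \text{False}
Z \oplus V = \text{False} \oplus \text{True} = \text{True}
X \oplus Y = \text{True} \oplus \text{True} = \text{False}
(X \oplus Y) \oplus Z = \text{False} \oplus \text{False} = \text{False}
U \leftrightarrow Z = \text{False} \leftrightarrow \text{False} = \text{True}
X \leftrightarrow (U \leftrightarrow Z) = \text{True} \leftrightarrow \text{True} = \text{True}
((X \oplus Y) \oplus Z) \leftrightarrow (X \leftrightarrow (U \leftrightarrow Z)) = \text{False} \leftrightarrow \text{True} = \text{False}
Z \oplus Y = \text{False} \oplus \text{True} = \text{True}
(((X \oplus Y) \oplus Z) \leftrightarrow (X \leftrightarrow (U \leftrightarrow Z))) \oplus (Z \oplus Y) = \text{False} \oplus \text{True} = \text{True}
(Z \oplus V) \lor ((((X \oplus Y) \oplus Z) \leftrightarrow (X \leftrightarrow (U \leftrightarrow Z))) \oplus (Z \oplus Y)) = \text{True} \lor \text{True} = \text{True}
((Z \oplus V) \lor ((((X \oplus Y) \oplus Z) \leftrightarrow (X \leftrightarrow (U \leftrightarrow Z))) \oplus (Z \oplus Y))) \oplus Z = \text{True} \oplus \text{False} = \text{True}
((V \land Z) \leftrightarrow ((X \oplus U) \lor (U \to V))) \leftrightarrow (((Z \oplus V) \lor ((((X \oplus Y) \oplus Z) \leftrightarrow (X \leftrightarrow (U \leftrightarrow Z))) \oplus (Z \oplus Y))) \oplus Z) = \text{False} \leftrightarrow \text{True} = \text{False}
Z \oplus X = \text{False} \oplus \text{True} = \text{True}
(((V \land Z) \leftrightarrow ((X \oplus U) \lor (U \to V))) \leftrightarrow (((Z \oplus V) \lor ((((X \oplus Y) \oplus Z) \leftrightarrow (X \leftrightarrow (U \leftrightarrow Z))) \oplus (Z \oplus Y))) \oplus Z)) \oplus (Z \oplus X) = \text{False} \oplus \text{True} = \text{True}

\text{True}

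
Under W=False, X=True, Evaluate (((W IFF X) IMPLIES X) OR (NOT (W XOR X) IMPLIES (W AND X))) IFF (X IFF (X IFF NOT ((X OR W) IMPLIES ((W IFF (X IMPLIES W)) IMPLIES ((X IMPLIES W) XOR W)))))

True

W IFF X = False IFF True = False
(W IFF X) IMPLIES X = False IMPLIES True = True
W XOR X = False XOR True = True
NOT (W XOR X) = NOT True = False
W AND X = False AND True = False
NOT (W XOR X) IMPLIES (W AND X) = False IMPLIES False = True
((W IFF X) IMPLIES X) OR (NOT (W XOR X) IMPLIES (W AND X)) = True OR True = True
X OR W = True OR False = True
X IMPLIES W = True IMPLIES False = False
W IFF (X IMPLIES W) = False IFF False = True
X IMPLIES W = True IMPLIES False = False
(X IMPLIES W) XOR W = False XOR False = False
(W IFF (X IMPLIES W)) IMPLIES ((X IMPLIES W) XOR W) = True IMPLIES False = False
(X OR W) IMPLIES ((W IFF (X IMPLIES W)) IMPLIES ((X IMPLIES W) XOR W)) = True IMPLIES False = False
NOT ((X OR W) IMPLIES ((W IFF (X IMPLIES W)) IMPLIES ((X IMPLIES W) XOR W))) = NOT False = True
X IFF NOT ((X OR W) IMPLIES ((W IFF (X IMPLIES W)) IMPLIES ((X IMPLIES W) XOR W))) = True IFF True = True
X IFF (X IFF NOT ((X OR W) IMPLIES ((W IFF (X IMPLIES W)) IMPLIES ((X IMPLIES W) XOR W)))) = True IFF True = True
(((W IFF X) IMPLIES X) OR (NOT (W XOR X) IMPLIES (W AND X))) IFF (X IFF (X IFF NOT ((X OR W) IMPLIES ((W IFF (X IMPLIES W)) IMPLIES ((X IMPLIES W) XOR W))))) = True IFF True = True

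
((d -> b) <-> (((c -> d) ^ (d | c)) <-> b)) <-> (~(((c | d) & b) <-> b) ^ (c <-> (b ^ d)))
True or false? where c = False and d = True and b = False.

True

d -> b = True -> False = False
c -> d = False -> True = True
d | c = True | False = True
(c -> d) ^ (d | c) = True ^ True = False
((c -> d) ^ (d | c)) <-> b = False <-> False = True
(d -> b) <-> (((c -> d) ^ (d | c)) <-> b) = False <-> True = False
c | d = False | True = True
(c | d) & b = True & False = False
((c | d) & b) <-> b = False <-> False = True
~(((c | d) & b) <-> b) = ~True = False
b ^ d = False ^ True = True
c <-> (b ^ d) = False <-> True = False
~(((c | d) & b) <-> b) ^ (c <-> (b ^ d)) = False ^ False = False
((d -> b) <-> (((c -> d) ^ (d | c)) <-> b)) <-> (~(((c | d) & b) <-> b) ^ (c <-> (b ^ d))) = False <-> False = True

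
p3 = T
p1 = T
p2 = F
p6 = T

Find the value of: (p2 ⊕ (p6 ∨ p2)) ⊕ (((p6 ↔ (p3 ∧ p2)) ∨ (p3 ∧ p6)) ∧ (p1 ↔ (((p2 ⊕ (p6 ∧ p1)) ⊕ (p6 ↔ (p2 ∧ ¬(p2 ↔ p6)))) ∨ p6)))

p6 ∨ p2 = T ∨ F = T
p2 ⊕ (p6 ∨ p2) = F ⊕ T = T
p3 ∧ p2 = T ∧ F = F
p6 ↔ (p3 ∧ p2) = T ↔ F = F
p3 ∧ p6 = T ∧ T = T
(p6 ↔ (p3 ∧ p2)) ∨ (p3 ∧ p6) = F ∨ T = T
p6 ∧ p1 = T ∧ T = T
p2 ⊕ (p6 ∧ p1) = F ⊕ T = T
p2 ↔ p6 = F ↔ T = F
¬(p2 ↔ p6) = ¬F = T
p2 ∧ ¬(p2 ↔ p6) = F ∧ T = F
p6 ↔ (p2 ∧ ¬(p2 ↔ p6)) = T ↔ F = F
(p2 ⊕ (p6 ∧ p1)) ⊕ (p6 ↔ (p2 ∧ ¬(p2 ↔ p6))) = T ⊕ F = T
((p2 ⊕ (p6 ∧ p1)) ⊕ (p6 ↔ (p2 ∧ ¬(p2 ↔ p6)))) ∨ p6 = T ∨ T = T
p1 ↔ (((p2 ⊕ (p6 ∧ p1)) ⊕ (p6 ↔ (p2 ∧ ¬(p2 ↔ p6)))) ∨ p6) = T ↔ T = T
((p6 ↔ (p3 ∧ p2)) ∨ (p3 ∧ p6)) ∧ (p1 ↔ (((p2 ⊕ (p6 ∧ p1)) ⊕ (p6 ↔ (p2 ∧ ¬(p2 ↔ p6)))) ∨ p6)) = T ∧ T = T
(p2 ⊕ (p6 ∨ p2)) ⊕ (((p6 ↔ (p3 ∧ p2)) ∨ (p3 ∧ p6)) ∧ (p1 ↔ (((p2 ⊕ (p6 ∧ p1)) ⊕ (p6 ↔ (p2 ∧ ¬(p2 ↔ p6)))) ∨ p6))) = T ⊕ T = F

F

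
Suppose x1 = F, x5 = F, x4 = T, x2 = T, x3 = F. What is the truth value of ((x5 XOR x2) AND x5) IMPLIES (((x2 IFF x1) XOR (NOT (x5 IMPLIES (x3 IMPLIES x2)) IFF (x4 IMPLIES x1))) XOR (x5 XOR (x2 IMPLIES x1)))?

x5 XOR x2 = F XOR T = T
(x5 XOR x2) AND x5 = T AND F = F
x2 IFF x1 = T IFF F = F
x3 IMPLIES x2 = F IMPLIES T = T
x5 IMPLIES (x3 IMPLIES x2) = F IMPLIES T = T
NOT (x5 IMPLIES (x3 IMPLIES x2)) = NOT T = F
x4 IMPLIES x1 = T IMPLIES F = F
NOT (x5 IMPLIES (x3 IMPLIES x2)) IFF (x4 IMPLIES x1) = F IFF F = T
(x2 IFF x1) XOR (NOT (x5 IMPLIES (x3 IMPLIES x2)) IFF (x4 IMPLIES x1)) = F XOR T = T
x2 IMPLIES x1 = T IMPLIES F = F
x5 XOR (x2 IMPLIES x1) = F XOR F = F
((x2 IFF x1) XOR (NOT (x5 IMPLIES (x3 IMPLIES x2)) IFF (x4 IMPLIES x1))) XOR (x5 XOR (x2 IMPLIES x1)) = T XOR F = T
((x5 XOR x2) AND x5) IMPLIES (((x2 IFF x1) XOR (NOT (x5 IMPLIES (x3 IMPLIES x2)) IFF (x4 IMPLIES x1))) XOR (x5 XOR (x2 IMPLIES x1))) = F IMPLIES T = T

T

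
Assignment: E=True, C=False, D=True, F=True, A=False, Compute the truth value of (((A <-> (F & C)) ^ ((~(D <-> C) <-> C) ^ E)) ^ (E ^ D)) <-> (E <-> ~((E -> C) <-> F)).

False

F & C = True & False = False
A <-> (F & C) = False <-> False = True
D <-> C = True <-> False = False
~(D <-> C) = ~False = True
~(D <-> C) <-> C = True <-> False = False
(~(D <-> C) <-> C) ^ E = False ^ True = True
(A <-> (F & C)) ^ ((~(D <-> C) <-> C) ^ E) = True ^ True = False
E ^ D = True ^ True = False
((A <-> (F & C)) ^ ((~(D <-> C) <-> C) ^ E)) ^ (E ^ D) = False ^ False = False
E -> C = True -> False = False
(E -> C) <-> F = False <-> True = False
~((E -> C) <-> F) = ~False = True
E <-> ~((E -> C) <-> F) = True <-> True = True
(((A <-> (F & C)) ^ ((~(D <-> C) <-> C) ^ E)) ^ (E ^ D)) <-> (E <-> ~((E -> C) <-> F)) = False <-> True = False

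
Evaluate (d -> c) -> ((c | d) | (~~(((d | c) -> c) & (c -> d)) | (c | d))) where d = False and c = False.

True

d -> c = False -> False = True
c | d = False | False = False
d | c = False | False = False
(d | c) -> c = False -> False = True
c -> d = False -> False = True
((d | c) -> c) & (c -> d) = True & True = True
~(((d | c) -> c) & (c -> d)) = ~True = False
~~(((d | c) -> c) & (c -> d)) = ~False = True
c | d = False | False = False
~~(((d | c) -> c) & (c -> d)) | (c | d) = True | False = True
(c | d) | (~~(((d | c) -> c) & (c -> d)) | (c | d)) = False | True = True
(d -> c) -> ((c | d) | (~~(((d | c) -> c) & (c -> d)) | (c | d))) = True -> True = True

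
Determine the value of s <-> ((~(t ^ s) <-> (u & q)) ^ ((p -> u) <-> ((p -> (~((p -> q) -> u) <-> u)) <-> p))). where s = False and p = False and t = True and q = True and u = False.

Substituting s=False, p=False, t=True, q=True, u=False:
t ^ s = True ^ False = True
~(t ^ s) = ~True = False
u & q = False & True = False
~(t ^ s) <-> (u & q) = False <-> False = True
p -> u = False -> False = True
p -> q = False -> True = True
(p -> q) -> u = True -> False = False
~((p -> q) -> u) = ~False = True
~((p -> q) -> u) <-> u = True <-> False = False
p -> (~((p -> q) -> u) <-> u) = False -> False = True
(p -> (~((p -> q) -> u) <-> u)) <-> p = True <-> False = False
(p -> u) <-> ((p -> (~((p -> q) -> u) <-> u)) <-> p) = True <-> False = False
(~(t ^ s) <-> (u & q)) ^ ((p -> u) <-> ((p -> (~((p -> q) -> u) <-> u)) <-> p)) = True ^ False = True
s <-> ((~(t ^ s) <-> (u & q)) ^ ((p -> u) <-> ((p -> (~((p -> q) -> u) <-> u)) <-> p))) = False <-> True = False

False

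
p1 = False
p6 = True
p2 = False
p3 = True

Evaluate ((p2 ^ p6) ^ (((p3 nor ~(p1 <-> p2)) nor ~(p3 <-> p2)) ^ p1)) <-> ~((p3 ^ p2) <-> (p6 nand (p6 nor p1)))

False

Substituting p1=False, p6=True, p2=False, p3=True:
p2 ^ p6 = False ^ True = True
p1 <-> p2 = False <-> False = True
~(p1 <-> p2) = ~True = False
p3 nor ~(p1 <-> p2) = True nor False = False
p3 <-> p2 = True <-> False = False
~(p3 <-> p2) = ~False = True
(p3 nor ~(p1 <-> p2)) nor ~(p3 <-> p2) = False nor True = False
((p3 nor ~(p1 <-> p2)) nor ~(p3 <-> p2)) ^ p1 = False ^ False = False
(p2 ^ p6) ^ (((p3 nor ~(p1 <-> p2)) nor ~(p3 <-> p2)) ^ p1) = True ^ False = True
p3 ^ p2 = True ^ False = True
p6 nor p1 = True nor False = False
p6 nand (p6 nor p1) = True nand False = True
(p3 ^ p2) <-> (p6 nand (p6 nor p1)) = True <-> True = True
~((p3 ^ p2) <-> (p6 nand (p6 nor p1))) = ~True = False
((p2 ^ p6) ^ (((p3 nor ~(p1 <-> p2)) nor ~(p3 <-> p2)) ^ p1)) <-> ~((p3 ^ p2) <-> (p6 nand (p6 nor p1))) = True <-> False = False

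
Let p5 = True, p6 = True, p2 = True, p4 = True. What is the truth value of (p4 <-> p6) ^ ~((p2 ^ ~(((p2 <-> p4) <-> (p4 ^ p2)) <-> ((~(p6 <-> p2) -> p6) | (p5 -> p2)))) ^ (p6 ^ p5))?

False

p4 <-> p6 = True <-> True = True
p2 <-> p4 = True <-> True = True
p4 ^ p2 = True ^ True = False
(p2 <-> p4) <-> (p4 ^ p2) = True <-> False = False
p6 <-> p2 = True <-> True = True
~(p6 <-> p2) = ~True = False
~(p6 <-> p2) -> p6 = False -> True = True
p5 -> p2 = True -> True = True
(~(p6 <-> p2) -> p6) | (p5 -> p2) = True | True = True
((p2 <-> p4) <-> (p4 ^ p2)) <-> ((~(p6 <-> p2) -> p6) | (p5 -> p2)) = False <-> True = False
~(((p2 <-> p4) <-> (p4 ^ p2)) <-> ((~(p6 <-> p2) -> p6) | (p5 -> p2))) = ~False = True
p2 ^ ~(((p2 <-> p4) <-> (p4 ^ p2)) <-> ((~(p6 <-> p2) -> p6) | (p5 -> p2))) = True ^ True = False
p6 ^ p5 = True ^ True = False
(p2 ^ ~(((p2 <-> p4) <-> (p4 ^ p2)) <-> ((~(p6 <-> p2) -> p6) | (p5 -> p2)))) ^ (p6 ^ p5) = False ^ False = False
~((p2 ^ ~(((p2 <-> p4) <-> (p4 ^ p2)) <-> ((~(p6 <-> p2) -> p6) | (p5 -> p2)))) ^ (p6 ^ p5)) = ~False = True
(p4 <-> p6) ^ ~((p2 ^ ~(((p2 <-> p4) <-> (p4 ^ p2)) <-> ((~(p6 <-> p2) -> p6) | (p5 -> p2)))) ^ (p6 ^ p5)) = True ^ True = False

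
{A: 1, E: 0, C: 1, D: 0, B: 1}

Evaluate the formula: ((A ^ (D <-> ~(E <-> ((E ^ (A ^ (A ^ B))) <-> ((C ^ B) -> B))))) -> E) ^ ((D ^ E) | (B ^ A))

A ^ B = 1 ^ 1 = 0
A ^ (A ^ B) = 1 ^ 0 = 1
E ^ (A ^ (A ^ B)) = 0 ^ 1 = 1
C ^ B = 1 ^ 1 = 0
(C ^ B) -> B = 0 -> 1 = 1
(E ^ (A ^ (A ^ B))) <-> ((C ^ B) -> B) = 1 <-> 1 = 1
E <-> ((E ^ (A ^ (A ^ B))) <-> ((C ^ B) -> B)) = 0 <-> 1 = 0
~(E <-> ((E ^ (A ^ (A ^ B))) <-> ((C ^ B) -> B))) = ~0 = 1
D <-> ~(E <-> ((E ^ (A ^ (A ^ B))) <-> ((C ^ B) -> B))) = 0 <-> 1 = 0
A ^ (D <-> ~(E <-> ((E ^ (A ^ (A ^ B))) <-> ((C ^ B) -> B)))) = 1 ^ 0 = 1
(A ^ (D <-> ~(E <-> ((E ^ (A ^ (A ^ B))) <-> ((C ^ B) -> B))))) -> E = 1 -> 0 = 0
D ^ E = 0 ^ 0 = 0
B ^ A = 1 ^ 1 = 0
(D ^ E) | (B ^ A) = 0 | 0 = 0
((A ^ (D <-> ~(E <-> ((E ^ (A ^ (A ^ B))) <-> ((C ^ B) -> B))))) -> E) ^ ((D ^ E) | (B ^ A)) = 0 ^ 0 = 0

0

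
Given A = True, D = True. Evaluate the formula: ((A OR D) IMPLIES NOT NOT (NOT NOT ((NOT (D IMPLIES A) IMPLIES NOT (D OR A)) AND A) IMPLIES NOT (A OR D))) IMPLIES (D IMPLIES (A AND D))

Substituting A=True, D=True:
A OR D = True OR True = True
D IMPLIES A = True IMPLIES True = True
NOT (D IMPLIES A) = NOT True = False
D OR A = True OR True = True
NOT (D OR A) = NOT True = False
NOT (D IMPLIES A) IMPLIES NOT (D OR A) = False IMPLIES False = True
(NOT (D IMPLIES A) IMPLIES NOT (D OR A)) AND A = True AND True = True
NOT ((NOT (D IMPLIES A) IMPLIES NOT (D OR A)) AND A) = NOT True = False
NOT NOT ((NOT (D IMPLIES A) IMPLIES NOT (D OR A)) AND A) = NOT False = True
A OR D = True OR True = True
NOT (A OR D) = NOT True = False
NOT NOT ((NOT (D IMPLIES A) IMPLIES NOT (D OR A)) AND A) IMPLIES NOT (A OR D) = True IMPLIES False = False
NOT (NOT NOT ((NOT (D IMPLIES A) IMPLIES NOT (D OR A)) AND A) IMPLIES NOT (A OR D)) = NOT False = True
NOT NOT (NOT NOT ((NOT (D IMPLIES A) IMPLIES NOT (D OR A)) AND A) IMPLIES NOT (A OR D)) = NOT True = False
(A OR D) IMPLIES NOT NOT (NOT NOT ((NOT (D IMPLIES A) IMPLIES NOT (D OR A)) AND A) IMPLIES NOT (A OR D)) = True IMPLIES False = False
A AND D = True AND True = True
D IMPLIES (A AND D) = True IMPLIES True = True
((A OR D) IMPLIES NOT NOT (NOT NOT ((NOT (D IMPLIES A) IMPLIES NOT (D OR A)) AND A) IMPLIES NOT (A OR D))) IMPLIES (D IMPLIES (A AND D)) = False IMPLIES True = True

True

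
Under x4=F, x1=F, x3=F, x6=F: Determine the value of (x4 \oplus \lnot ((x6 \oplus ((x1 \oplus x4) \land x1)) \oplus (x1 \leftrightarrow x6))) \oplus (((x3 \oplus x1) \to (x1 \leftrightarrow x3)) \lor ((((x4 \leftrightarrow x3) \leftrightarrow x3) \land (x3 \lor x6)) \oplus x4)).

T

x1 \oplus x4 = F \oplus F = F
(x1 \oplus x4) \land x1 = F \land F = F
x6 \oplus ((x1 \oplus x4) \land x1) = F \oplus F = F
x1 \leftrightarrow x6 = F \leftrightarrow F = T
(x6 \oplus ((x1 \oplus x4) \land x1)) \oplus (x1 \leftrightarrow x6) = F \oplus T = T
\lnot ((x6 \oplus ((x1 \oplus x4) \land x1)) \oplus (x1 \leftrightarrow x6)) = \lnot T = F
x4 \oplus \lnot ((x6 \oplus ((x1 \oplus x4) \land x1)) \oplus (x1 \leftrightarrow x6)) = F \oplus F = F
x3 \oplus x1 = F \oplus F = F
x1 \leftrightarrow x3 = F \leftrightarrow F = T
(x3 \oplus x1) \to (x1 \leftrightarrow x3) = F \to T = T
x4 \leftrightarrow x3 = F \leftrightarrow F = T
(x4 \leftrightarrow x3) \leftrightarrow x3 = T \leftrightarrow F = F
x3 \lor x6 = F \lor F = F
((x4 \leftrightarrow x3) \leftrightarrow x3) \land (x3 \lor x6) = F \land F = F
(((x4 \leftrightarrow x3) \leftrightarrow x3) \land (x3 \lor x6)) \oplus x4 = F \oplus F = F
((x3 \oplus x1) \to (x1 \leftrightarrow x3)) \lor ((((x4 \leftrightarrow x3) \leftrightarrow x3) \land (x3 \lor x6)) \oplus x4) = T \lor F = T
(x4 \oplus \lnot ((x6 \oplus ((x1 \oplus x4) \land x1)) \oplus (x1 \leftrightarrow x6))) \oplus (((x3 \oplus x1) \to (x1 \leftrightarrow x3)) \lor ((((x4 \leftrightarrow x3) \leftrightarrow x3) \land (x3 \lor x6)) \oplus x4)) = F \oplus T = T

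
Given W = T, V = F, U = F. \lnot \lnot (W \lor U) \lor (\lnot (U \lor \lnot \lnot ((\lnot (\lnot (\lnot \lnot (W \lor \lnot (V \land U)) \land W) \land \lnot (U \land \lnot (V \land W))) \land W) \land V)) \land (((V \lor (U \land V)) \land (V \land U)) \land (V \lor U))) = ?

T

W \lor U = T \lor F = T
\lnot (W \lor U) = \lnot T = F
\lnot \lnot (W \lor U) = \lnot F = T
V \land U = F \land F = F
\lnot (V \land U) = \lnot F = T
W \lor \lnot (V \land U) = T \lor T = T
\lnot (W \lor \lnot (V \land U)) = \lnot T = F
\lnot \lnot (W \lor \lnot (V \land U)) = \lnot F = T
\lnot \lnot (W \lor \lnot (V \land U)) \land W = T \land T = T
\lnot (\lnot \lnot (W \lor \lnot (V \land U)) \land W) = \lnot T = F
V \land W = F \land T = F
\lnot (V \land W) = \lnot F = T
U \land \lnot (V \land W) = F \land T = F
\lnot (U \land \lnot (V \land W)) = \lnot F = T
\lnot (\lnot \lnot (W \lor \lnot (V \land U)) \land W) \land \lnot (U \land \lnot (V \land W)) = F \land T = F
\lnot (\lnot (\lnot \lnot (W \lor \lnot (V \land U)) \land W) \land \lnot (U \land \lnot (V \land W))) = \lnot F = T
\lnot (\lnot (\lnot \lnot (W \lor \lnot (V \land U)) \land W) \land \lnot (U \land \lnot (V \land W))) \land W = T \land T = T
(\lnot (\lnot (\lnot \lnot (W \lor \lnot (V \land U)) \land W) \land \lnot (U \land \lnot (V \land W))) \land W) \land V = T \land F = F
\lnot ((\lnot (\lnot (\lnot \lnot (W \lor \lnot (V \land U)) \land W) \land \lnot (U \land \lnot (V \land W))) \land W) \land V) = \lnot F = T
\lnot \lnot ((\lnot (\lnot (\lnot \lnot (W \lor \lnot (V \land U)) \land W) \land \lnot (U \land \lnot (V \land W))) \land W) \land V) = \lnot T = F
U \lor \lnot \lnot ((\lnot (\lnot (\lnot \lnot (W \lor \lnot (V \land U)) \land W) \land \lnot (U \land \lnot (V \land W))) \land W) \land V) = F \lor F = F
\lnot (U \lor \lnot \lnot ((\lnot (\lnot (\lnot \lnot (W \lor \lnot (V \land U)) \land W) \land \lnot (U \land \lnot (V \land W))) \land W) \land V)) = \lnot F = T
U \land V = F \land F = F
V \lor (U \land V) = F \lor F = F
V \land U = F \land F = F
(V \lor (U \land V)) \land (V \land U) = F \land F = F
V \lor U = F \lor F = F
((V \lor (U \land V)) \land (V \land U)) \land (V \lor U) = F \land F = F
\lnot (U \lor \lnot \lnot ((\lnot (\lnot (\lnot \lnot (W \lor \lnot (V \land U)) \land W) \land \lnot (U \land \lnot (V \land W))) \land W) \land V)) \land (((V \lor (U \land V)) \land (V \land U)) \land (V \lor U)) = T \land F = F
\lnot \lnot (W \lor U) \lor (\lnot (U \lor \lnot \lnot ((\lnot (\lnot (\lnot \lnot (W \lor \lnot (V \land U)) \land W) \land \lnot (U \land \lnot (V \land W))) \land W) \land V)) \land (((V \lor (U \land V)) \land (V \land U)) \land (V \lor U))) = T \lor F = T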